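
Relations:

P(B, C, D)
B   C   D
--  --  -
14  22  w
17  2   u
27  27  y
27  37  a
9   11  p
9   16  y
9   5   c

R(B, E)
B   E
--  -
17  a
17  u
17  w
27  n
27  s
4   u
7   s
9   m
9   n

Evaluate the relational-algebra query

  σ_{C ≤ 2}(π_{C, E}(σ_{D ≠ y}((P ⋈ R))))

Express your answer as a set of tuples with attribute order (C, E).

{(2, a), (2, u), (2, w)}

Joining P and R on B yields {(17, 2, u, a), (17, 2, u, u), (17, 2, u, w), (27, 27, y, n), (27, 27, y, s), (27, 37, a, n), (27, 37, a, s), (9, 11, p, m), (9, 11, p, n), (9, 16, y, m), (9, 16, y, n), (9, 5, c, m), (9, 5, c, n)}.
Filtering on D ≠ y leaves {(17, 2, u, a), (17, 2, u, u), (17, 2, u, w), (27, 37, a, n), (27, 37, a, s), (9, 11, p, m), (9, 11, p, n), (9, 5, c, m), (9, 5, c, n)}.
Projecting to C, E: {(11, m), (11, n), (2, a), (2, u), (2, w), (37, n), (37, s), (5, m), (5, n)}
Filtering on C ≤ 2 leaves {(2, a), (2, u), (2, w)}.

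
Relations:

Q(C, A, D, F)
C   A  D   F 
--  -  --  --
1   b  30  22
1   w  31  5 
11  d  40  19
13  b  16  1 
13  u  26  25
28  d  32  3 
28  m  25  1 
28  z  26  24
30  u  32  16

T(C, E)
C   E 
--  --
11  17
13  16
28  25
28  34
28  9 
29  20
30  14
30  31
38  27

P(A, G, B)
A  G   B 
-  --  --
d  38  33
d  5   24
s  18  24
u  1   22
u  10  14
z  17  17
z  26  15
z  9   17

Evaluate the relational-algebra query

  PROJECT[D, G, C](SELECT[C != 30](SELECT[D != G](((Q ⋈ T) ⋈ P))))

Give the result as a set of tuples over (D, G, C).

{(26, 1, 13), (26, 10, 13), (26, 17, 28), (26, 9, 28), (32, 38, 28), (32, 5, 28), (40, 38, 11), (40, 5, 11)}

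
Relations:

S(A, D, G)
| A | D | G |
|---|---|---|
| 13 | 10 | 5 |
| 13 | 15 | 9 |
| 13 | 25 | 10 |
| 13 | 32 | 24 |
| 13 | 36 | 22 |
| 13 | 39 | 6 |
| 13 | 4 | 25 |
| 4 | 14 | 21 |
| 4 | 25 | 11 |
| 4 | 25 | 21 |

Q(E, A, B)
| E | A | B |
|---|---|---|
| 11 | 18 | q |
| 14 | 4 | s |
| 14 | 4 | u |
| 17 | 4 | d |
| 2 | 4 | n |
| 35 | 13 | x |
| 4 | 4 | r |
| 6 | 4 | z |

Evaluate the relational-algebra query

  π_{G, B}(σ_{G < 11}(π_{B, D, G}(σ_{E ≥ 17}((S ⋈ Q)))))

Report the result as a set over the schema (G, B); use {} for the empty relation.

Natural join on A: {(13, 10, 5, 35, x), (13, 15, 9, 35, x), (13, 25, 10, 35, x), (13, 32, 24, 35, x), (13, 36, 22, 35, x), (13, 39, 6, 35, x), (13, 4, 25, 35, x), (4, 14, 21, 14, s), (4, 14, 21, 14, u), (4, 14, 21, 17, d), (4, 14, 21, 2, n), (4, 14, 21, 4, r), (4, 14, 21, 6, z), (4, 25, 11, 14, s), (4, 25, 11, 14, u), (4, 25, 11, 17, d), (4, 25, 11, 2, n), (4, 25, 11, 4, r), (4, 25, 11, 6, z), (4, 25, 21, 14, s), (4, 25, 21, 14, u), (4, 25, 21, 17, d), (4, 25, 21, 2, n), (4, 25, 21, 4, r), (4, 25, 21, 6, z)}
σ[E ≥ 17]: keep tuples satisfying E ≥ 17 → {(13, 10, 5, 35, x), (13, 15, 9, 35, x), (13, 25, 10, 35, x), (13, 32, 24, 35, x), (13, 36, 22, 35, x), (13, 39, 6, 35, x), (13, 4, 25, 35, x), (4, 14, 21, 17, d), (4, 25, 11, 17, d), (4, 25, 21, 17, d)}
Keep only column(s) B, D, G: {(d, 14, 21), (d, 25, 11), (d, 25, 21), (x, 10, 5), (x, 15, 9), (x, 25, 10), (x, 32, 24), (x, 36, 22), (x, 39, 6), (x, 4, 25)}
σ[G < 11]: keep tuples satisfying G < 11 → {(x, 10, 5), (x, 15, 9), (x, 25, 10), (x, 39, 6)}
Keep only column(s) G, B: {(10, x), (5, x), (6, x), (9, x)}

{(10, x), (5, x), (6, x), (9, x)}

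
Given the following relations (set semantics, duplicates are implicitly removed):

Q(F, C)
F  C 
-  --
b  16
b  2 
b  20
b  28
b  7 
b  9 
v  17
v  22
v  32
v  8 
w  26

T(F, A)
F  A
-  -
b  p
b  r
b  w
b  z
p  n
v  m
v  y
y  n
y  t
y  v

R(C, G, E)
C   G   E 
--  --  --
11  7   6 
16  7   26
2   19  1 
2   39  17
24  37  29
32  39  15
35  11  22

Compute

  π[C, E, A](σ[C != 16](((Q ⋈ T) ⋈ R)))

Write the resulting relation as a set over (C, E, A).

{(2, 1, p), (2, 1, r), (2, 1, w), (2, 1, z), (2, 17, p), (2, 17, r), (2, 17, w), (2, 17, z), (32, 15, m), (32, 15, y)}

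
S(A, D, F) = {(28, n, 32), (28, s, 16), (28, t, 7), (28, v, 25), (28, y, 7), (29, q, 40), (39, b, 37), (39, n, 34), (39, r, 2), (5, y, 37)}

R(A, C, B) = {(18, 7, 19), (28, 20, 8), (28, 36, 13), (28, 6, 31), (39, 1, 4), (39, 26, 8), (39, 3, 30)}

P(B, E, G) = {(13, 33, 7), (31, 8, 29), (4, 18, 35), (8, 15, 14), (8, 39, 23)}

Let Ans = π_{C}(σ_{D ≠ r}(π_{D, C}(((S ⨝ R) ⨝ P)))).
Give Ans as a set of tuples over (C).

S ⋈ R (natural join on A): {(28, n, 32, 20, 8), (28, n, 32, 36, 13), (28, n, 32, 6, 31), (28, s, 16, 20, 8), (28, s, 16, 36, 13), (28, s, 16, 6, 31), (28, t, 7, 20, 8), (28, t, 7, 36, 13), (28, t, 7, 6, 31), (28, v, 25, 20, 8), (28, v, 25, 36, 13), (28, v, 25, 6, 31), (28, y, 7, 20, 8), (28, y, 7, 36, 13), (28, y, 7, 6, 31), (39, b, 37, 1, 4), (39, b, 37, 26, 8), (39, b, 37, 3, 30), (39, n, 34, 1, 4), (39, n, 34, 26, 8), (39, n, 34, 3, 30), (39, r, 2, 1, 4), (39, r, 2, 26, 8), (39, r, 2, 3, 30)}
(S ⨝ R) ⋈ P (natural join on B): {(28, n, 32, 20, 8, 15, 14), (28, n, 32, 20, 8, 39, 23), (28, n, 32, 36, 13, 33, 7), (28, n, 32, 6, 31, 8, 29), (28, s, 16, 20, 8, 15, 14), (28, s, 16, 20, 8, 39, 23), (28, s, 16, 36, 13, 33, 7), (28, s, 16, 6, 31, 8, 29), (28, t, 7, 20, 8, 15, 14), (28, t, 7, 20, 8, 39, 23), (28, t, 7, 36, 13, 33, 7), (28, t, 7, 6, 31, 8, 29), (28, v, 25, 20, 8, 15, 14), (28, v, 25, 20, 8, 39, 23), (28, v, 25, 36, 13, 33, 7), (28, v, 25, 6, 31, 8, 29), (28, y, 7, 20, 8, 15, 14), (28, y, 7, 20, 8, 39, 23), (28, y, 7, 36, 13, 33, 7), (28, y, 7, 6, 31, 8, 29), (39, b, 37, 1, 4, 18, 35), (39, b, 37, 26, 8, 15, 14), (39, b, 37, 26, 8, 39, 23), (39, n, 34, 1, 4, 18, 35), (39, n, 34, 26, 8, 15, 14), (39, n, 34, 26, 8, 39, 23), (39, r, 2, 1, 4, 18, 35), (39, r, 2, 26, 8, 15, 14), (39, r, 2, 26, 8, 39, 23)}
Keep only column(s) D, C (8 duplicate(s) eliminated): {(b, 1), (b, 26), (n, 1), (n, 20), (n, 26), (n, 36), (n, 6), (r, 1), (r, 26), (s, 20), (s, 36), (s, 6), (t, 20), (t, 36), (t, 6), (v, 20), (v, 36), (v, 6), (y, 20), (y, 36), (y, 6)}
Filtering on D ≠ r leaves {(b, 1), (b, 26), (n, 1), (n, 20), (n, 26), (n, 36), (n, 6), (s, 20), (s, 36), (s, 6), (t, 20), (t, 36), (t, 6), (v, 20), (v, 36), (v, 6), (y, 20), (y, 36), (y, 6)}.
Keep only column(s) C (14 duplicate(s) eliminated): {1, 20, 26, 36, 6}

{1, 20, 26, 36, 6}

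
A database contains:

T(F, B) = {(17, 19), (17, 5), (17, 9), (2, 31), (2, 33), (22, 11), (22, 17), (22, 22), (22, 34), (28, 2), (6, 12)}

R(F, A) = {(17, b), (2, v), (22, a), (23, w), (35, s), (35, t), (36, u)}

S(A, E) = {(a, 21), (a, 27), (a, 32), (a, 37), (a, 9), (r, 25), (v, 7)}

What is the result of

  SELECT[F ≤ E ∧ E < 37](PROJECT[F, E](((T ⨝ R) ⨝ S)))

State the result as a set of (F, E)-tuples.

{(2, 7), (22, 27), (22, 32)}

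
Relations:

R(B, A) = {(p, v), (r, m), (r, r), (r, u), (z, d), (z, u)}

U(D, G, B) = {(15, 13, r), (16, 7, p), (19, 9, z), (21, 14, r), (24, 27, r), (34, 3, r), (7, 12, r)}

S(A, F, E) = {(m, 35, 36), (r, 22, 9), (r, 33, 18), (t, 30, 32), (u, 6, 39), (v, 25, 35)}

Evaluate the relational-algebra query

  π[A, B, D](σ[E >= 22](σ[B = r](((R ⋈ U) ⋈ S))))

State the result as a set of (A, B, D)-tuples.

Natural join on B: {(p, v, 16, 7), (r, m, 15, 13), (r, m, 21, 14), (r, m, 24, 27), (r, m, 34, 3), (r, m, 7, 12), (r, r, 15, 13), (r, r, 21, 14), (r, r, 24, 27), (r, r, 34, 3), (r, r, 7, 12), (r, u, 15, 13), (r, u, 21, 14), (r, u, 24, 27), (r, u, 34, 3), (r, u, 7, 12), (z, d, 19, 9), (z, u, 19, 9)}
Natural join on A: {(p, v, 16, 7, 25, 35), (r, m, 15, 13, 35, 36), (r, m, 21, 14, 35, 36), (r, m, 24, 27, 35, 36), (r, m, 34, 3, 35, 36), (r, m, 7, 12, 35, 36), (r, r, 15, 13, 22, 9), (r, r, 15, 13, 33, 18), (r, r, 21, 14, 22, 9), (r, r, 21, 14, 33, 18), (r, r, 24, 27, 22, 9), (r, r, 24, 27, 33, 18), (r, r, 34, 3, 22, 9), (r, r, 34, 3, 33, 18), (r, r, 7, 12, 22, 9), (r, r, 7, 12, 33, 18), (r, u, 15, 13, 6, 39), (r, u, 21, 14, 6, 39), (r, u, 24, 27, 6, 39), (r, u, 34, 3, 6, 39), (r, u, 7, 12, 6, 39), (z, u, 19, 9, 6, 39)}
Selection B = r: {(r, m, 15, 13, 35, 36), (r, m, 21, 14, 35, 36), (r, m, 24, 27, 35, 36), (r, m, 34, 3, 35, 36), (r, m, 7, 12, 35, 36), (r, r, 15, 13, 22, 9), (r, r, 15, 13, 33, 18), (r, r, 21, 14, 22, 9), (r, r, 21, 14, 33, 18), (r, r, 24, 27, 22, 9), (r, r, 24, 27, 33, 18), (r, r, 34, 3, 22, 9), (r, r, 34, 3, 33, 18), (r, r, 7, 12, 22, 9), (r, r, 7, 12, 33, 18), (r, u, 15, 13, 6, 39), (r, u, 21, 14, 6, 39), (r, u, 24, 27, 6, 39), (r, u, 34, 3, 6, 39), (r, u, 7, 12, 6, 39)}
Selection E >= 22: {(r, m, 15, 13, 35, 36), (r, m, 21, 14, 35, 36), (r, m, 24, 27, 35, 36), (r, m, 34, 3, 35, 36), (r, m, 7, 12, 35, 36), (r, u, 15, 13, 6, 39), (r, u, 21, 14, 6, 39), (r, u, 24, 27, 6, 39), (r, u, 34, 3, 6, 39), (r, u, 7, 12, 6, 39)}
π_{A, B, D} gives {(m, r, 15), (m, r, 21), (m, r, 24), (m, r, 34), (m, r, 7), (u, r, 15), (u, r, 21), (u, r, 24), (u, r, 34), (u, r, 7)}.

{(m, r, 15), (m, r, 21), (m, r, 24), (m, r, 34), (m, r, 7), (u, r, 15), (u, r, 21), (u, r, 24), (u, r, 34), (u, r, 7)}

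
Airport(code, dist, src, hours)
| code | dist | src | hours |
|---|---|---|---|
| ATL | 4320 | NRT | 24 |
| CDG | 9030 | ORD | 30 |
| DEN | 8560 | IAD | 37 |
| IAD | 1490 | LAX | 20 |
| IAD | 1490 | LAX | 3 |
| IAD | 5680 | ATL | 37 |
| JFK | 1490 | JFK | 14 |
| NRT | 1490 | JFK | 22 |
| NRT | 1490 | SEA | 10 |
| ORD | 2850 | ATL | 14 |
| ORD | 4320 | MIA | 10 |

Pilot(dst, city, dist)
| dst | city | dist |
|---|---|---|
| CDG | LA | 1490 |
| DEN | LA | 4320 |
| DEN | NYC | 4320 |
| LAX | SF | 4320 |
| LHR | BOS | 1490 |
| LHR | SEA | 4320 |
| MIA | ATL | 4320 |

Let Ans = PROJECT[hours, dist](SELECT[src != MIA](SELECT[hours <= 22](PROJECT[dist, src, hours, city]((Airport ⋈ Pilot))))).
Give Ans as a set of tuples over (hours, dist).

{(10, 1490), (14, 1490), (20, 1490), (22, 1490), (3, 1490)}

Airport ⋈ Pilot (natural join on dist): {(ATL, 4320, NRT, 24, DEN, LA), (ATL, 4320, NRT, 24, DEN, NYC), (ATL, 4320, NRT, 24, LAX, SF), (ATL, 4320, NRT, 24, LHR, SEA), (ATL, 4320, NRT, 24, MIA, ATL), (IAD, 1490, LAX, 20, CDG, LA), (IAD, 1490, LAX, 20, LHR, BOS), (IAD, 1490, LAX, 3, CDG, LA), (IAD, 1490, LAX, 3, LHR, BOS), (JFK, 1490, JFK, 14, CDG, LA), (JFK, 1490, JFK, 14, LHR, BOS), (NRT, 1490, JFK, 22, CDG, LA), (NRT, 1490, JFK, 22, LHR, BOS), (NRT, 1490, SEA, 10, CDG, LA), (NRT, 1490, SEA, 10, LHR, BOS), (ORD, 4320, MIA, 10, DEN, LA), (ORD, 4320, MIA, 10, DEN, NYC), (ORD, 4320, MIA, 10, LAX, SF), (ORD, 4320, MIA, 10, LHR, SEA), (ORD, 4320, MIA, 10, MIA, ATL)}
π_{dist, src, hours, city} gives {(1490, JFK, 14, BOS), (1490, JFK, 14, LA), (1490, JFK, 22, BOS), (1490, JFK, 22, LA), (1490, LAX, 20, BOS), (1490, LAX, 20, LA), (1490, LAX, 3, BOS), (1490, LAX, 3, LA), (1490, SEA, 10, BOS), (1490, SEA, 10, LA), (4320, MIA, 10, ATL), (4320, MIA, 10, LA), (4320, MIA, 10, NYC), (4320, MIA, 10, SEA), (4320, MIA, 10, SF), (4320, NRT, 24, ATL), (4320, NRT, 24, LA), (4320, NRT, 24, NYC), (4320, NRT, 24, SEA), (4320, NRT, 24, SF)}.
Filtering on hours <= 22 leaves {(1490, JFK, 14, BOS), (1490, JFK, 14, LA), (1490, JFK, 22, BOS), (1490, JFK, 22, LA), (1490, LAX, 20, BOS), (1490, LAX, 20, LA), (1490, LAX, 3, BOS), (1490, LAX, 3, LA), (1490, SEA, 10, BOS), (1490, SEA, 10, LA), (4320, MIA, 10, ATL), (4320, MIA, 10, LA), (4320, MIA, 10, NYC), (4320, MIA, 10, SEA), (4320, MIA, 10, SF)}.
Filtering on src != MIA leaves {(1490, JFK, 14, BOS), (1490, JFK, 14, LA), (1490, JFK, 22, BOS), (1490, JFK, 22, LA), (1490, LAX, 20, BOS), (1490, LAX, 20, LA), (1490, LAX, 3, BOS), (1490, LAX, 3, LA), (1490, SEA, 10, BOS), (1490, SEA, 10, LA)}.
π_{hours, dist} gives {(10, 1490), (14, 1490), (20, 1490), (22, 1490), (3, 1490)} (5 duplicate(s) eliminated).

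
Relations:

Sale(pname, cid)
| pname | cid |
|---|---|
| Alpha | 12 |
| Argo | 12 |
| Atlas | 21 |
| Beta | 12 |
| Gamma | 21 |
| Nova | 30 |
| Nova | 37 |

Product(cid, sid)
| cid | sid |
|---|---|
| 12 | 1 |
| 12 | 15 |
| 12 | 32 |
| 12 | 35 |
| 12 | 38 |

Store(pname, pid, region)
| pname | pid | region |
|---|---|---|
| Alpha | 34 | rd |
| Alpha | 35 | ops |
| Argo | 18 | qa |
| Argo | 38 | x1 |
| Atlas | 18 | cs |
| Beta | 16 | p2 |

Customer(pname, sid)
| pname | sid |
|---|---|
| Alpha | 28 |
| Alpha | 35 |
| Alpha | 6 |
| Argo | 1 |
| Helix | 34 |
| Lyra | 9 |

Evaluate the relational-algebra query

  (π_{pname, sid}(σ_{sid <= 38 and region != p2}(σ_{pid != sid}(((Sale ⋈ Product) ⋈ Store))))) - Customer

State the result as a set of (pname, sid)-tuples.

Joining Sale and Product on cid yields {(Alpha, 12, 1), (Alpha, 12, 15), (Alpha, 12, 32), (Alpha, 12, 35), (Alpha, 12, 38), (Argo, 12, 1), (Argo, 12, 15), (Argo, 12, 32), (Argo, 12, 35), (Argo, 12, 38), (Beta, 12, 1), (Beta, 12, 15), (Beta, 12, 32), (Beta, 12, 35), (Beta, 12, 38)}.
Joining (Sale ⋈ Product) and Store on pname yields {(Alpha, 12, 1, 34, rd), (Alpha, 12, 1, 35, ops), (Alpha, 12, 15, 34, rd), (Alpha, 12, 15, 35, ops), (Alpha, 12, 32, 34, rd), (Alpha, 12, 32, 35, ops), (Alpha, 12, 35, 34, rd), (Alpha, 12, 35, 35, ops), (Alpha, 12, 38, 34, rd), (Alpha, 12, 38, 35, ops), (Argo, 12, 1, 18, qa), (Argo, 12, 1, 38, x1), (Argo, 12, 15, 18, qa), (Argo, 12, 15, 38, x1), (Argo, 12, 32, 18, qa), (Argo, 12, 32, 38, x1), (Argo, 12, 35, 18, qa), (Argo, 12, 35, 38, x1), (Argo, 12, 38, 18, qa), (Argo, 12, 38, 38, x1), (Beta, 12, 1, 16, p2), (Beta, 12, 15, 16, p2), (Beta, 12, 32, 16, p2), (Beta, 12, 35, 16, p2), (Beta, 12, 38, 16, p2)}.
Selection pid != sid: {(Alpha, 12, 1, 34, rd), (Alpha, 12, 1, 35, ops), (Alpha, 12, 15, 34, rd), (Alpha, 12, 15, 35, ops), (Alpha, 12, 32, 34, rd), (Alpha, 12, 32, 35, ops), (Alpha, 12, 35, 34, rd), (Alpha, 12, 38, 34, rd), (Alpha, 12, 38, 35, ops), (Argo, 12, 1, 18, qa), (Argo, 12, 1, 38, x1), (Argo, 12, 15, 18, qa), (Argo, 12, 15, 38, x1), (Argo, 12, 32, 18, qa), (Argo, 12, 32, 38, x1), (Argo, 12, 35, 18, qa), (Argo, 12, 35, 38, x1), (Argo, 12, 38, 18, qa), (Beta, 12, 1, 16, p2), (Beta, 12, 15, 16, p2), (Beta, 12, 32, 16, p2), (Beta, 12, 35, 16, p2), (Beta, 12, 38, 16, p2)}
Selection sid <= 38 and region != p2: {(Alpha, 12, 1, 34, rd), (Alpha, 12, 1, 35, ops), (Alpha, 12, 15, 34, rd), (Alpha, 12, 15, 35, ops), (Alpha, 12, 32, 34, rd), (Alpha, 12, 32, 35, ops), (Alpha, 12, 35, 34, rd), (Alpha, 12, 38, 34, rd), (Alpha, 12, 38, 35, ops), (Argo, 12, 1, 18, qa), (Argo, 12, 1, 38, x1), (Argo, 12, 15, 18, qa), (Argo, 12, 15, 38, x1), (Argo, 12, 32, 18, qa), (Argo, 12, 32, 38, x1), (Argo, 12, 35, 18, qa), (Argo, 12, 35, 38, x1), (Argo, 12, 38, 18, qa)}
π[pname, sid]: project onto (pname, sid) (8 duplicate(s) eliminated) → {(Alpha, 1), (Alpha, 15), (Alpha, 32), (Alpha, 35), (Alpha, 38), (Argo, 1), (Argo, 15), (Argo, 32), (Argo, 35), (Argo, 38)}
Set difference of the two operands is {(Alpha, 1), (Alpha, 15), (Alpha, 32), (Alpha, 38), (Argo, 15), (Argo, 32), (Argo, 35), (Argo, 38)}.

{(Alpha, 1), (Alpha, 15), (Alpha, 32), (Alpha, 38), (Argo, 15), (Argo, 32), (Argo, 35), (Argo, 38)}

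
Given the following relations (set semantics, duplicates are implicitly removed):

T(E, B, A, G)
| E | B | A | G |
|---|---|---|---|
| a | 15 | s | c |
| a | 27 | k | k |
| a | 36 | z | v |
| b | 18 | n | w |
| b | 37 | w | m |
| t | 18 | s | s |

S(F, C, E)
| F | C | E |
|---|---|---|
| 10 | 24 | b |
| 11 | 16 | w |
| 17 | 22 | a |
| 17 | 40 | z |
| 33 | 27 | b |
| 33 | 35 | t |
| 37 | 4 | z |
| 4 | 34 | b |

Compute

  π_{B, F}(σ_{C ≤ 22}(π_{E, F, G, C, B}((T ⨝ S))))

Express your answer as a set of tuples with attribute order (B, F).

{(15, 17), (27, 17), (36, 17)}

Natural join on E: {(a, 15, s, c, 17, 22), (a, 27, k, k, 17, 22), (a, 36, z, v, 17, 22), (b, 18, n, w, 10, 24), (b, 18, n, w, 33, 27), (b, 18, n, w, 4, 34), (b, 37, w, m, 10, 24), (b, 37, w, m, 33, 27), (b, 37, w, m, 4, 34), (t, 18, s, s, 33, 35)}
Keep only column(s) E, F, G, C, B: {(a, 17, c, 22, 15), (a, 17, k, 22, 27), (a, 17, v, 22, 36), (b, 10, m, 24, 37), (b, 10, w, 24, 18), (b, 33, m, 27, 37), (b, 33, w, 27, 18), (b, 4, m, 34, 37), (b, 4, w, 34, 18), (t, 33, s, 35, 18)}
σ[C ≤ 22]: keep tuples satisfying C ≤ 22 → {(a, 17, c, 22, 15), (a, 17, k, 22, 27), (a, 17, v, 22, 36)}
Keep only column(s) B, F: {(15, 17), (27, 17), (36, 17)}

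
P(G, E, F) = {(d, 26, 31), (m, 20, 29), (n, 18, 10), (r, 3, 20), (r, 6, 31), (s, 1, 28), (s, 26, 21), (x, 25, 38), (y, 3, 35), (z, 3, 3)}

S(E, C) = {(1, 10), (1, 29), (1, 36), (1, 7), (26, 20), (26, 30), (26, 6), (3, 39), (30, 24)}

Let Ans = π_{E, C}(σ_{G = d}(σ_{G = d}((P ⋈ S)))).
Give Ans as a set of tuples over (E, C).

P ⋈ S (natural join on E): {(d, 26, 31, 20), (d, 26, 31, 30), (d, 26, 31, 6), (r, 3, 20, 39), (s, 1, 28, 10), (s, 1, 28, 29), (s, 1, 28, 36), (s, 1, 28, 7), (s, 26, 21, 20), (s, 26, 21, 30), (s, 26, 21, 6), (y, 3, 35, 39), (z, 3, 3, 39)}
σ[G = d]: keep tuples satisfying G = d → {(d, 26, 31, 20), (d, 26, 31, 30), (d, 26, 31, 6)}
σ[G = d]: keep tuples satisfying G = d → {(d, 26, 31, 20), (d, 26, 31, 30), (d, 26, 31, 6)}
π_{E, C} gives {(26, 20), (26, 30), (26, 6)}.

{(26, 20), (26, 30), (26, 6)}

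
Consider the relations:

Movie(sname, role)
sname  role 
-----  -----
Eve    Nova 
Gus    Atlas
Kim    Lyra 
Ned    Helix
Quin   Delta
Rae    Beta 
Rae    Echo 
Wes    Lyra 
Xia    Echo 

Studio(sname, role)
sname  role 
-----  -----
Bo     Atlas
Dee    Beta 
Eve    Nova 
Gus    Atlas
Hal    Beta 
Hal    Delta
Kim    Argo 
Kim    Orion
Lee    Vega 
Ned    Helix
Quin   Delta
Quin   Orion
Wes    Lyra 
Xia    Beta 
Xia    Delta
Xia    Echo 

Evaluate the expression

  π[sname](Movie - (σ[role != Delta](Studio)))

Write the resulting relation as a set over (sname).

Filtering on role != Delta leaves {(Bo, Atlas), (Dee, Beta), (Eve, Nova), (Gus, Atlas), (Hal, Beta), (Kim, Argo), (Kim, Orion), (Lee, Vega), (Ned, Helix), (Quin, Orion), (Wes, Lyra), (Xia, Beta), (Xia, Echo)}.
Difference: {(Eve, Nova), (Gus, Atlas), (Kim, Lyra), (Ned, Helix), (Quin, Delta), (Rae, Beta), (Rae, Echo), (Wes, Lyra), (Xia, Echo)} with {(Bo, Atlas), (Dee, Beta), (Eve, Nova), (Gus, Atlas), (Hal, Beta), (Kim, Argo), (Kim, Orion), (Lee, Vega), (Ned, Helix), (Quin, Orion), (Wes, Lyra), (Xia, Beta), (Xia, Echo)} → {(Kim, Lyra), (Quin, Delta), (Rae, Beta), (Rae, Echo)}
Projecting to sname (1 duplicate(s) eliminated): {Kim, Quin, Rae}

{Kim, Quin, Rae}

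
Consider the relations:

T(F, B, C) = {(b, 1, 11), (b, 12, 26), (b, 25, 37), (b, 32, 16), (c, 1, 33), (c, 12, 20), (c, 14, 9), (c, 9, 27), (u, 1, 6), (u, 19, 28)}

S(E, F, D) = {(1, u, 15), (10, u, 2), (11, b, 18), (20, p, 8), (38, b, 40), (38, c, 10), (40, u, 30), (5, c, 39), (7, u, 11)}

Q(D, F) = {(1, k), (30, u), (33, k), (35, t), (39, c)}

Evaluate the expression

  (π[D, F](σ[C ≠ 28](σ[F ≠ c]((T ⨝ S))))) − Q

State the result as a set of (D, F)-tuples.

{(11, u), (15, u), (18, b), (2, u), (40, b)}

Natural join on F: {(b, 1, 11, 11, 18), (b, 1, 11, 38, 40), (b, 12, 26, 11, 18), (b, 12, 26, 38, 40), (b, 25, 37, 11, 18), (b, 25, 37, 38, 40), (b, 32, 16, 11, 18), (b, 32, 16, 38, 40), (c, 1, 33, 38, 10), (c, 1, 33, 5, 39), (c, 12, 20, 38, 10), (c, 12, 20, 5, 39), (c, 14, 9, 38, 10), (c, 14, 9, 5, 39), (c, 9, 27, 38, 10), (c, 9, 27, 5, 39), (u, 1, 6, 1, 15), (u, 1, 6, 10, 2), (u, 1, 6, 40, 30), (u, 1, 6, 7, 11), (u, 19, 28, 1, 15), (u, 19, 28, 10, 2), (u, 19, 28, 40, 30), (u, 19, 28, 7, 11)}
Selection F ≠ c: {(b, 1, 11, 11, 18), (b, 1, 11, 38, 40), (b, 12, 26, 11, 18), (b, 12, 26, 38, 40), (b, 25, 37, 11, 18), (b, 25, 37, 38, 40), (b, 32, 16, 11, 18), (b, 32, 16, 38, 40), (u, 1, 6, 1, 15), (u, 1, 6, 10, 2), (u, 1, 6, 40, 30), (u, 1, 6, 7, 11), (u, 19, 28, 1, 15), (u, 19, 28, 10, 2), (u, 19, 28, 40, 30), (u, 19, 28, 7, 11)}
Selection C ≠ 28: {(b, 1, 11, 11, 18), (b, 1, 11, 38, 40), (b, 12, 26, 11, 18), (b, 12, 26, 38, 40), (b, 25, 37, 11, 18), (b, 25, 37, 38, 40), (b, 32, 16, 11, 18), (b, 32, 16, 38, 40), (u, 1, 6, 1, 15), (u, 1, 6, 10, 2), (u, 1, 6, 40, 30), (u, 1, 6, 7, 11)}
Keep only column(s) D, F (6 duplicate(s) eliminated): {(11, u), (15, u), (18, b), (2, u), (30, u), (40, b)}
Set difference of the two operands is {(11, u), (15, u), (18, b), (2, u), (40, b)}.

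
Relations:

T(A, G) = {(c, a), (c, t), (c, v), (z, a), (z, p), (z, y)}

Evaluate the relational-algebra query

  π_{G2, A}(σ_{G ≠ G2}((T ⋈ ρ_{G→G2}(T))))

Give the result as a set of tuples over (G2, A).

ρ[G→G2]: schema becomes (A, G2); tuples unchanged.
Natural join on A: {(c, a, a), (c, a, t), (c, a, v), (c, t, a), (c, t, t), (c, t, v), (c, v, a), (c, v, t), (c, v, v), (z, a, a), (z, a, p), (z, a, y), (z, p, a), (z, p, p), (z, p, y), (z, y, a), (z, y, p), (z, y, y)}
Apply σ_{G ≠ G2}; surviving tuples: {(c, a, t), (c, a, v), (c, t, a), (c, t, v), (c, v, a), (c, v, t), (z, a, p), (z, a, y), (z, p, a), (z, p, y), (z, y, a), (z, y, p)}
Projecting to G2, A (6 duplicate(s) eliminated): {(a, c), (a, z), (p, z), (t, c), (v, c), (y, z)}

{(a, c), (a, z), (p, z), (t, c), (v, c), (y, z)}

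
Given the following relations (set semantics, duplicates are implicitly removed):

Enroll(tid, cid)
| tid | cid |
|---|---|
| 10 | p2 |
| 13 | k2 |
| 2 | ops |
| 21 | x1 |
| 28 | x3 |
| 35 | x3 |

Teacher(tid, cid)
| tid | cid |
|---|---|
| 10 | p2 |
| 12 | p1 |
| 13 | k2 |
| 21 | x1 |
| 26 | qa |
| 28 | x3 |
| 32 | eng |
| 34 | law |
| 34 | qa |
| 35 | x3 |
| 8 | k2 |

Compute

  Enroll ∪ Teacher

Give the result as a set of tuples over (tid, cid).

{(10, p2), (12, p1), (13, k2), (2, ops), (21, x1), (26, qa), (28, x3), (32, eng), (34, law), (34, qa), (35, x3), (8, k2)}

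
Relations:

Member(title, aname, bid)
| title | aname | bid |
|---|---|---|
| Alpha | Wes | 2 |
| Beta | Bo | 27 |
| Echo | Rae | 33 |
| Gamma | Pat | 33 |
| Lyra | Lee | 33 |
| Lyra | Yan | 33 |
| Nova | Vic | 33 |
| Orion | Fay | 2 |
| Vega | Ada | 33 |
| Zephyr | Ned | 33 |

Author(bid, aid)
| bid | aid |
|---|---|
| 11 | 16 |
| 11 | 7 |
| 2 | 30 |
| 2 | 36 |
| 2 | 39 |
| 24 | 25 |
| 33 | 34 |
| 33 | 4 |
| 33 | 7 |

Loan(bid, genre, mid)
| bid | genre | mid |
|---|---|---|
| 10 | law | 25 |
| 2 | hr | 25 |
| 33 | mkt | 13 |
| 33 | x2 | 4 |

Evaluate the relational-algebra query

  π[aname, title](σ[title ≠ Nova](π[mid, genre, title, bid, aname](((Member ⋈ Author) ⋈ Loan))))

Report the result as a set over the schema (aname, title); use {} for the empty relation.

Natural join on bid: {(Alpha, Wes, 2, 30), (Alpha, Wes, 2, 36), (Alpha, Wes, 2, 39), (Echo, Rae, 33, 34), (Echo, Rae, 33, 4), (Echo, Rae, 33, 7), (Gamma, Pat, 33, 34), (Gamma, Pat, 33, 4), (Gamma, Pat, 33, 7), (Lyra, Lee, 33, 34), (Lyra, Lee, 33, 4), (Lyra, Lee, 33, 7), (Lyra, Yan, 33, 34), (Lyra, Yan, 33, 4), (Lyra, Yan, 33, 7), (Nova, Vic, 33, 34), (Nova, Vic, 33, 4), (Nova, Vic, 33, 7), (Orion, Fay, 2, 30), (Orion, Fay, 2, 36), (Orion, Fay, 2, 39), (Vega, Ada, 33, 34), (Vega, Ada, 33, 4), (Vega, Ada, 33, 7), (Zephyr, Ned, 33, 34), (Zephyr, Ned, 33, 4), (Zephyr, Ned, 33, 7)}
Natural join on bid: {(Alpha, Wes, 2, 30, hr, 25), (Alpha, Wes, 2, 36, hr, 25), (Alpha, Wes, 2, 39, hr, 25), (Echo, Rae, 33, 34, mkt, 13), (Echo, Rae, 33, 34, x2, 4), (Echo, Rae, 33, 4, mkt, 13), (Echo, Rae, 33, 4, x2, 4), (Echo, Rae, 33, 7, mkt, 13), (Echo, Rae, 33, 7, x2, 4), (Gamma, Pat, 33, 34, mkt, 13), (Gamma, Pat, 33, 34, x2, 4), (Gamma, Pat, 33, 4, mkt, 13), (Gamma, Pat, 33, 4, x2, 4), (Gamma, Pat, 33, 7, mkt, 13), (Gamma, Pat, 33, 7, x2, 4), (Lyra, Lee, 33, 34, mkt, 13), (Lyra, Lee, 33, 34, x2, 4), (Lyra, Lee, 33, 4, mkt, 13), (Lyra, Lee, 33, 4, x2, 4), (Lyra, Lee, 33, 7, mkt, 13), (Lyra, Lee, 33, 7, x2, 4), (Lyra, Yan, 33, 34, mkt, 13), (Lyra, Yan, 33, 34, x2, 4), (Lyra, Yan, 33, 4, mkt, 13), (Lyra, Yan, 33, 4, x2, 4), (Lyra, Yan, 33, 7, mkt, 13), (Lyra, Yan, 33, 7, x2, 4), (Nova, Vic, 33, 34, mkt, 13), (Nova, Vic, 33, 34, x2, 4), (Nova, Vic, 33, 4, mkt, 13), (Nova, Vic, 33, 4, x2, 4), (Nova, Vic, 33, 7, mkt, 13), (Nova, Vic, 33, 7, x2, 4), (Orion, Fay, 2, 30, hr, 25), (Orion, Fay, 2, 36, hr, 25), (Orion, Fay, 2, 39, hr, 25), (Vega, Ada, 33, 34, mkt, 13), (Vega, Ada, 33, 34, x2, 4), (Vega, Ada, 33, 4, mkt, 13), (Vega, Ada, 33, 4, x2, 4), (Vega, Ada, 33, 7, mkt, 13), (Vega, Ada, 33, 7, x2, 4), (Zephyr, Ned, 33, 34, mkt, 13), (Zephyr, Ned, 33, 34, x2, 4), (Zephyr, Ned, 33, 4, mkt, 13), (Zephyr, Ned, 33, 4, x2, 4), (Zephyr, Ned, 33, 7, mkt, 13), (Zephyr, Ned, 33, 7, x2, 4)}
π_{mid, genre, title, bid, aname} gives {(13, mkt, Echo, 33, Rae), (13, mkt, Gamma, 33, Pat), (13, mkt, Lyra, 33, Lee), (13, mkt, Lyra, 33, Yan), (13, mkt, Nova, 33, Vic), (13, mkt, Vega, 33, Ada), (13, mkt, Zephyr, 33, Ned), (25, hr, Alpha, 2, Wes), (25, hr, Orion, 2, Fay), (4, x2, Echo, 33, Rae), (4, x2, Gamma, 33, Pat), (4, x2, Lyra, 33, Lee), (4, x2, Lyra, 33, Yan), (4, x2, Nova, 33, Vic), (4, x2, Vega, 33, Ada), (4, x2, Zephyr, 33, Ned)} (32 duplicate(s) eliminated).
σ[title ≠ Nova]: keep tuples satisfying title ≠ Nova → {(13, mkt, Echo, 33, Rae), (13, mkt, Gamma, 33, Pat), (13, mkt, Lyra, 33, Lee), (13, mkt, Lyra, 33, Yan), (13, mkt, Vega, 33, Ada), (13, mkt, Zephyr, 33, Ned), (25, hr, Alpha, 2, Wes), (25, hr, Orion, 2, Fay), (4, x2, Echo, 33, Rae), (4, x2, Gamma, 33, Pat), (4, x2, Lyra, 33, Lee), (4, x2, Lyra, 33, Yan), (4, x2, Vega, 33, Ada), (4, x2, Zephyr, 33, Ned)}
π_{aname, title} gives {(Ada, Vega), (Fay, Orion), (Lee, Lyra), (Ned, Zephyr), (Pat, Gamma), (Rae, Echo), (Wes, Alpha), (Yan, Lyra)} (6 duplicate(s) eliminated).

{(Ada, Vega), (Fay, Orion), (Lee, Lyra), (Ned, Zephyr), (Pat, Gamma), (Rae, Echo), (Wes, Alpha), (Yan, Lyra)}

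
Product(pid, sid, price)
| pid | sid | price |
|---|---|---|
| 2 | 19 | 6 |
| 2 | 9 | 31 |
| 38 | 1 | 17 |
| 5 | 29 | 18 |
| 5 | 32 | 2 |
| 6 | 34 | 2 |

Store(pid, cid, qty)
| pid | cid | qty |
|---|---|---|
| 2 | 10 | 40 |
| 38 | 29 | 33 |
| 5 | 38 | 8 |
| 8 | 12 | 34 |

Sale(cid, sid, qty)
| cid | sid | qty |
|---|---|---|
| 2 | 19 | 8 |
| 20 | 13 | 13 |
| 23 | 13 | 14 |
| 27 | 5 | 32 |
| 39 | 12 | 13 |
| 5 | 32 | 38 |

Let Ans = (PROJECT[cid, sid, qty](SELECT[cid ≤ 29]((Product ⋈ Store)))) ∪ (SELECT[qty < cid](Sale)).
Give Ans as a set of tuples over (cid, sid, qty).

Product ⋈ Store (natural join on pid): {(2, 19, 6, 10, 40), (2, 9, 31, 10, 40), (38, 1, 17, 29, 33), (5, 29, 18, 38, 8), (5, 32, 2, 38, 8)}
Apply σ_{cid ≤ 29}; surviving tuples: {(2, 19, 6, 10, 40), (2, 9, 31, 10, 40), (38, 1, 17, 29, 33)}
π_{cid, sid, qty} gives {(10, 19, 40), (10, 9, 40), (29, 1, 33)}.
Apply σ_{qty < cid}; surviving tuples: {(20, 13, 13), (23, 13, 14), (39, 12, 13)}
Taking the union: {(10, 19, 40), (10, 9, 40), (20, 13, 13), (23, 13, 14), (29, 1, 33), (39, 12, 13)}

{(10, 19, 40), (10, 9, 40), (20, 13, 13), (23, 13, 14), (29, 1, 33), (39, 12, 13)}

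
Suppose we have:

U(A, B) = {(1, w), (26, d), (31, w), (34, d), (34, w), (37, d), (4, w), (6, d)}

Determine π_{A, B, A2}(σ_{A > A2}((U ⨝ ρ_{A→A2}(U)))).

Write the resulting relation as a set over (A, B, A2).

{(26, d, 6), (31, w, 1), (31, w, 4), (34, d, 26), (34, d, 6), (34, w, 1), (34, w, 31), (34, w, 4), (37, d, 26), (37, d, 34), (37, d, 6), (4, w, 1)}

ρ[A→A2]: schema becomes (A2, B); tuples unchanged.
U ⋈ ρ_{A→A2}(U) (natural join on B): {(1, w, 1), (1, w, 31), (1, w, 34), (1, w, 4), (26, d, 26), (26, d, 34), (26, d, 37), (26, d, 6), (31, w, 1), (31, w, 31), (31, w, 34), (31, w, 4), (34, d, 26), (34, d, 34), (34, d, 37), (34, d, 6), (34, w, 1), (34, w, 31), (34, w, 34), (34, w, 4), (37, d, 26), (37, d, 34), (37, d, 37), (37, d, 6), (4, w, 1), (4, w, 31), (4, w, 34), (4, w, 4), (6, d, 26), (6, d, 34), (6, d, 37), (6, d, 6)}
Selection A > A2: {(26, d, 6), (31, w, 1), (31, w, 4), (34, d, 26), (34, d, 6), (34, w, 1), (34, w, 31), (34, w, 4), (37, d, 26), (37, d, 34), (37, d, 6), (4, w, 1)}
Keep only column(s) A, B, A2: {(26, d, 6), (31, w, 1), (31, w, 4), (34, d, 26), (34, d, 6), (34, w, 1), (34, w, 31), (34, w, 4), (37, d, 26), (37, d, 34), (37, d, 6), (4, w, 1)}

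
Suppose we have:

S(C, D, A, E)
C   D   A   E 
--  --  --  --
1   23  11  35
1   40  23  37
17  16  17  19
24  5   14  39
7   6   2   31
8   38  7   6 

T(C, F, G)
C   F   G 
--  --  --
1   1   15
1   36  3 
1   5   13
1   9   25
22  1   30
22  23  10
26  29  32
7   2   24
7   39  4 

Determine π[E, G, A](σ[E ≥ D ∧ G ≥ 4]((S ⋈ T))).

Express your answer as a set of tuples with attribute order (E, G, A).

Joining S and T on C yields {(1, 23, 11, 35, 1, 15), (1, 23, 11, 35, 36, 3), (1, 23, 11, 35, 5, 13), (1, 23, 11, 35, 9, 25), (1, 40, 23, 37, 1, 15), (1, 40, 23, 37, 36, 3), (1, 40, 23, 37, 5, 13), (1, 40, 23, 37, 9, 25), (7, 6, 2, 31, 2, 24), (7, 6, 2, 31, 39, 4)}.
Apply σ_{E ≥ D ∧ G ≥ 4}; surviving tuples: {(1, 23, 11, 35, 1, 15), (1, 23, 11, 35, 5, 13), (1, 23, 11, 35, 9, 25), (7, 6, 2, 31, 2, 24), (7, 6, 2, 31, 39, 4)}
Keep only column(s) E, G, A: {(31, 24, 2), (31, 4, 2), (35, 13, 11), (35, 15, 11), (35, 25, 11)}

{(31, 24, 2), (31, 4, 2), (35, 13, 11), (35, 15, 11), (35, 25, 11)}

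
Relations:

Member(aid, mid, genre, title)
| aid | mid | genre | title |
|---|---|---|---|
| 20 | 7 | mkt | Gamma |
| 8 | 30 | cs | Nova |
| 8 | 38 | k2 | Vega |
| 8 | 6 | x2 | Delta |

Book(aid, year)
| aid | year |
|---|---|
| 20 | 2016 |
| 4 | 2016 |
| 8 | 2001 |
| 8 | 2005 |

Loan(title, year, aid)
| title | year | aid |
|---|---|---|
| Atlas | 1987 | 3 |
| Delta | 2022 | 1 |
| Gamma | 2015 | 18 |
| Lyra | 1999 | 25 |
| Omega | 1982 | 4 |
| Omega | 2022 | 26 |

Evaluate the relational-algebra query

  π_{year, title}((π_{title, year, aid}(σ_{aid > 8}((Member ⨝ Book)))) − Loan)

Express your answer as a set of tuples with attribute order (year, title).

Natural join on aid: {(20, 7, mkt, Gamma, 2016), (8, 30, cs, Nova, 2001), (8, 30, cs, Nova, 2005), (8, 38, k2, Vega, 2001), (8, 38, k2, Vega, 2005), (8, 6, x2, Delta, 2001), (8, 6, x2, Delta, 2005)}
Selection aid > 8: {(20, 7, mkt, Gamma, 2016)}
Keep only column(s) title, year, aid: {(Gamma, 2016, 20)}
Difference: {(Gamma, 2016, 20)} with {(Atlas, 1987, 3), (Delta, 2022, 1), (Gamma, 2015, 18), (Lyra, 1999, 25), (Omega, 1982, 4), (Omega, 2022, 26)} → {(Gamma, 2016, 20)}
Keep only column(s) year, title: {(2016, Gamma)}

{(2016, Gamma)}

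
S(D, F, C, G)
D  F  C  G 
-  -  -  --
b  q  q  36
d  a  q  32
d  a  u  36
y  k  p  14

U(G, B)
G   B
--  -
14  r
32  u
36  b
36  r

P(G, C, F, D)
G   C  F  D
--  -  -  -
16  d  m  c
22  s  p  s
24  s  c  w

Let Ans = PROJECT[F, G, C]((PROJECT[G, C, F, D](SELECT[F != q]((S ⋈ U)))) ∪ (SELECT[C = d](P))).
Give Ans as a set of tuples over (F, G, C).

S ⋈ U (natural join on G): {(b, q, q, 36, b), (b, q, q, 36, r), (d, a, q, 32, u), (d, a, u, 36, b), (d, a, u, 36, r), (y, k, p, 14, r)}
Selection F != q: {(d, a, q, 32, u), (d, a, u, 36, b), (d, a, u, 36, r), (y, k, p, 14, r)}
π_{G, C, F, D} gives {(14, p, k, y), (32, q, a, d), (36, u, a, d)} (1 duplicate(s) eliminated).
Selection C = d: {(16, d, m, c)}
Taking the union: {(14, p, k, y), (16, d, m, c), (32, q, a, d), (36, u, a, d)}
π_{F, G, C} gives {(a, 32, q), (a, 36, u), (k, 14, p), (m, 16, d)}.

{(a, 32, q), (a, 36, u), (k, 14, p), (m, 16, d)}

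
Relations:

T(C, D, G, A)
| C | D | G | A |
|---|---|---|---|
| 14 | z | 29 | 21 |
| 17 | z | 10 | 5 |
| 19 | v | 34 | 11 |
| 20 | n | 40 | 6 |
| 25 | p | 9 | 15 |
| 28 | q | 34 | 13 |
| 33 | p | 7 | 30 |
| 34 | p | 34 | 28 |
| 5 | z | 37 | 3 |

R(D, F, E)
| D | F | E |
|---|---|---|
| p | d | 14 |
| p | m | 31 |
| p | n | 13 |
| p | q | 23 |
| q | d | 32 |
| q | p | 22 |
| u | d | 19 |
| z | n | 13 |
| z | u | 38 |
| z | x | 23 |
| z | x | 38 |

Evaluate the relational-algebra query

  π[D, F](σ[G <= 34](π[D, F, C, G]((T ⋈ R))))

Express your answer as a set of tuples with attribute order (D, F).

Natural join on D: {(14, z, 29, 21, n, 13), (14, z, 29, 21, u, 38), (14, z, 29, 21, x, 23), (14, z, 29, 21, x, 38), (17, z, 10, 5, n, 13), (17, z, 10, 5, u, 38), (17, z, 10, 5, x, 23), (17, z, 10, 5, x, 38), (25, p, 9, 15, d, 14), (25, p, 9, 15, m, 31), (25, p, 9, 15, n, 13), (25, p, 9, 15, q, 23), (28, q, 34, 13, d, 32), (28, q, 34, 13, p, 22), (33, p, 7, 30, d, 14), (33, p, 7, 30, m, 31), (33, p, 7, 30, n, 13), (33, p, 7, 30, q, 23), (34, p, 34, 28, d, 14), (34, p, 34, 28, m, 31), (34, p, 34, 28, n, 13), (34, p, 34, 28, q, 23), (5, z, 37, 3, n, 13), (5, z, 37, 3, u, 38), (5, z, 37, 3, x, 23), (5, z, 37, 3, x, 38)}
Keep only column(s) D, F, C, G (3 duplicate(s) eliminated): {(p, d, 25, 9), (p, d, 33, 7), (p, d, 34, 34), (p, m, 25, 9), (p, m, 33, 7), (p, m, 34, 34), (p, n, 25, 9), (p, n, 33, 7), (p, n, 34, 34), (p, q, 25, 9), (p, q, 33, 7), (p, q, 34, 34), (q, d, 28, 34), (q, p, 28, 34), (z, n, 14, 29), (z, n, 17, 10), (z, n, 5, 37), (z, u, 14, 29), (z, u, 17, 10), (z, u, 5, 37), (z, x, 14, 29), (z, x, 17, 10), (z, x, 5, 37)}
Filtering on G <= 34 leaves {(p, d, 25, 9), (p, d, 33, 7), (p, d, 34, 34), (p, m, 25, 9), (p, m, 33, 7), (p, m, 34, 34), (p, n, 25, 9), (p, n, 33, 7), (p, n, 34, 34), (p, q, 25, 9), (p, q, 33, 7), (p, q, 34, 34), (q, d, 28, 34), (q, p, 28, 34), (z, n, 14, 29), (z, n, 17, 10), (z, u, 14, 29), (z, u, 17, 10), (z, x, 14, 29), (z, x, 17, 10)}.
Keep only column(s) D, F (11 duplicate(s) eliminated): {(p, d), (p, m), (p, n), (p, q), (q, d), (q, p), (z, n), (z, u), (z, x)}

{(p, d), (p, m), (p, n), (p, q), (q, d), (q, p), (z, n), (z, u), (z, x)}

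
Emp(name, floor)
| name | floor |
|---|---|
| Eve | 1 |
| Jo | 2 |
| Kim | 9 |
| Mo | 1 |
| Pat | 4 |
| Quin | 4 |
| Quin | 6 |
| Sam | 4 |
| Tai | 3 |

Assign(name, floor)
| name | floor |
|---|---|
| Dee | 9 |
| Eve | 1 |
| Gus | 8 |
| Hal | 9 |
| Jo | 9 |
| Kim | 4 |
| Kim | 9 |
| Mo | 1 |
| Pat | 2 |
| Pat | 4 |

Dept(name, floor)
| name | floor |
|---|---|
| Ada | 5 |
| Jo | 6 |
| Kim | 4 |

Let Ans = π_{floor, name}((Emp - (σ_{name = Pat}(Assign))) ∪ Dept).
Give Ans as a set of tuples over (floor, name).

Selection name = Pat: {(Pat, 2), (Pat, 4)}
Set difference of the two operands is {(Eve, 1), (Jo, 2), (Kim, 9), (Mo, 1), (Quin, 4), (Quin, 6), (Sam, 4), (Tai, 3)}.
Set union of the two operands is {(Ada, 5), (Eve, 1), (Jo, 2), (Jo, 6), (Kim, 4), (Kim, 9), (Mo, 1), (Quin, 4), (Quin, 6), (Sam, 4), (Tai, 3)}.
π[floor, name]: project onto (floor, name) → {(1, Eve), (1, Mo), (2, Jo), (3, Tai), (4, Kim), (4, Quin), (4, Sam), (5, Ada), (6, Jo), (6, Quin), (9, Kim)}

{(1, Eve), (1, Mo), (2, Jo), (3, Tai), (4, Kim), (4, Quin), (4, Sam), (5, Ada), (6, Jo), (6, Quin), (9, Kim)}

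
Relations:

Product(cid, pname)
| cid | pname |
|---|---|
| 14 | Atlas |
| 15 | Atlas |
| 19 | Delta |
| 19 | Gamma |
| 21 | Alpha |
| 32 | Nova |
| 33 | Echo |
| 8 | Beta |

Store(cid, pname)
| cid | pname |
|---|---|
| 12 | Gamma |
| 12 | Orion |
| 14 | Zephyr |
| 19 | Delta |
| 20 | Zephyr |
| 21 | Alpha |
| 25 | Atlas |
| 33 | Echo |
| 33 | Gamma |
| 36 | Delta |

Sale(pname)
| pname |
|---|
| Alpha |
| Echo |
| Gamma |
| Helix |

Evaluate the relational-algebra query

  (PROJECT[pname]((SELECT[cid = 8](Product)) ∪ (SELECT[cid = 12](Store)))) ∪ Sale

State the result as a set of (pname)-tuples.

σ[cid = 8]: keep tuples satisfying cid = 8 → {(8, Beta)}
σ[cid = 12]: keep tuples satisfying cid = 12 → {(12, Gamma), (12, Orion)}
Taking the union: {(12, Gamma), (12, Orion), (8, Beta)}
Projecting to pname: {Beta, Gamma, Orion}
Taking the union: {Alpha, Beta, Echo, Gamma, Helix, Orion}

{Alpha, Beta, Echo, Gamma, Helix, Orion}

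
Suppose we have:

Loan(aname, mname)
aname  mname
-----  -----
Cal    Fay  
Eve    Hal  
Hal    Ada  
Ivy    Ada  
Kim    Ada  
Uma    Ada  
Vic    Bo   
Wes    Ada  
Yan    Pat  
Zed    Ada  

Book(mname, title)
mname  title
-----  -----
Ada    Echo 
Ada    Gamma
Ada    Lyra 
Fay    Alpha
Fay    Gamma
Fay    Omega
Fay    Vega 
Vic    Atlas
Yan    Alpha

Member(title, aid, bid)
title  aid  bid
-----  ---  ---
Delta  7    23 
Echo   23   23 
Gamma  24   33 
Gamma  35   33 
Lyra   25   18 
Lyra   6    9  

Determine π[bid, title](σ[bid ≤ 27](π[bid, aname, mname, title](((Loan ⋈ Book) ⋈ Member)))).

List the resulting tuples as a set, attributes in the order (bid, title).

{(18, Lyra), (23, Echo), (9, Lyra)}

Joining Loan and Book on mname yields {(Cal, Fay, Alpha), (Cal, Fay, Gamma), (Cal, Fay, Omega), (Cal, Fay, Vega), (Hal, Ada, Echo), (Hal, Ada, Gamma), (Hal, Ada, Lyra), (Ivy, Ada, Echo), (Ivy, Ada, Gamma), (Ivy, Ada, Lyra), (Kim, Ada, Echo), (Kim, Ada, Gamma), (Kim, Ada, Lyra), (Uma, Ada, Echo), (Uma, Ada, Gamma), (Uma, Ada, Lyra), (Wes, Ada, Echo), (Wes, Ada, Gamma), (Wes, Ada, Lyra), (Zed, Ada, Echo), (Zed, Ada, Gamma), (Zed, Ada, Lyra)}.
Joining (Loan ⋈ Book) and Member on title yields {(Cal, Fay, Gamma, 24, 33), (Cal, Fay, Gamma, 35, 33), (Hal, Ada, Echo, 23, 23), (Hal, Ada, Gamma, 24, 33), (Hal, Ada, Gamma, 35, 33), (Hal, Ada, Lyra, 25, 18), (Hal, Ada, Lyra, 6, 9), (Ivy, Ada, Echo, 23, 23), (Ivy, Ada, Gamma, 24, 33), (Ivy, Ada, Gamma, 35, 33), (Ivy, Ada, Lyra, 25, 18), (Ivy, Ada, Lyra, 6, 9), (Kim, Ada, Echo, 23, 23), (Kim, Ada, Gamma, 24, 33), (Kim, Ada, Gamma, 35, 33), (Kim, Ada, Lyra, 25, 18), (Kim, Ada, Lyra, 6, 9), (Uma, Ada, Echo, 23, 23), (Uma, Ada, Gamma, 24, 33), (Uma, Ada, Gamma, 35, 33), (Uma, Ada, Lyra, 25, 18), (Uma, Ada, Lyra, 6, 9), (Wes, Ada, Echo, 23, 23), (Wes, Ada, Gamma, 24, 33), (Wes, Ada, Gamma, 35, 33), (Wes, Ada, Lyra, 25, 18), (Wes, Ada, Lyra, 6, 9), (Zed, Ada, Echo, 23, 23), (Zed, Ada, Gamma, 24, 33), (Zed, Ada, Gamma, 35, 33), (Zed, Ada, Lyra, 25, 18), (Zed, Ada, Lyra, 6, 9)}.
Keep only column(s) bid, aname, mname, title (7 duplicate(s) eliminated): {(18, Hal, Ada, Lyra), (18, Ivy, Ada, Lyra), (18, Kim, Ada, Lyra), (18, Uma, Ada, Lyra), (18, Wes, Ada, Lyra), (18, Zed, Ada, Lyra), (23, Hal, Ada, Echo), (23, Ivy, Ada, Echo), (23, Kim, Ada, Echo), (23, Uma, Ada, Echo), (23, Wes, Ada, Echo), (23, Zed, Ada, Echo), (33, Cal, Fay, Gamma), (33, Hal, Ada, Gamma), (33, Ivy, Ada, Gamma), (33, Kim, Ada, Gamma), (33, Uma, Ada, Gamma), (33, Wes, Ada, Gamma), (33, Zed, Ada, Gamma), (9, Hal, Ada, Lyra), (9, Ivy, Ada, Lyra), (9, Kim, Ada, Lyra), (9, Uma, Ada, Lyra), (9, Wes, Ada, Lyra), (9, Zed, Ada, Lyra)}
Filtering on bid ≤ 27 leaves {(18, Hal, Ada, Lyra), (18, Ivy, Ada, Lyra), (18, Kim, Ada, Lyra), (18, Uma, Ada, Lyra), (18, Wes, Ada, Lyra), (18, Zed, Ada, Lyra), (23, Hal, Ada, Echo), (23, Ivy, Ada, Echo), (23, Kim, Ada, Echo), (23, Uma, Ada, Echo), (23, Wes, Ada, Echo), (23, Zed, Ada, Echo), (9, Hal, Ada, Lyra), (9, Ivy, Ada, Lyra), (9, Kim, Ada, Lyra), (9, Uma, Ada, Lyra), (9, Wes, Ada, Lyra), (9, Zed, Ada, Lyra)}.
Keep only column(s) bid, title (15 duplicate(s) eliminated): {(18, Lyra), (23, Echo), (9, Lyra)}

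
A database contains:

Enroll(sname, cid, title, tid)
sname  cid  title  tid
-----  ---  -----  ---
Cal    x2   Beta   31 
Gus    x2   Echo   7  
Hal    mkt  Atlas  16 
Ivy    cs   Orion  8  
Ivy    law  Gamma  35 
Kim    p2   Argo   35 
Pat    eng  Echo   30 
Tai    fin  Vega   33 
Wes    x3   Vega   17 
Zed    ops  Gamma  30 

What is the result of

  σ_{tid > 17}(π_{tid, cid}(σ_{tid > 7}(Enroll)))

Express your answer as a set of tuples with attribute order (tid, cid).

{(30, eng), (30, ops), (31, x2), (33, fin), (35, law), (35, p2)}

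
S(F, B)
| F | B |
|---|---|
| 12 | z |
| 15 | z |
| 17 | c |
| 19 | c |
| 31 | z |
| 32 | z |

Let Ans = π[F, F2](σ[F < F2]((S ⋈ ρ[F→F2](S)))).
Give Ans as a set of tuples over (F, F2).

{(12, 15), (12, 31), (12, 32), (15, 31), (15, 32), (17, 19), (31, 32)}

ρ[F→F2]: schema becomes (F2, B); tuples unchanged.
S ⋈ ρ[F→F2](S) (natural join on B): {(12, z, 12), (12, z, 15), (12, z, 31), (12, z, 32), (15, z, 12), (15, z, 15), (15, z, 31), (15, z, 32), (17, c, 17), (17, c, 19), (19, c, 17), (19, c, 19), (31, z, 12), (31, z, 15), (31, z, 31), (31, z, 32), (32, z, 12), (32, z, 15), (32, z, 31), (32, z, 32)}
Filtering on F < F2 leaves {(12, z, 15), (12, z, 31), (12, z, 32), (15, z, 31), (15, z, 32), (17, c, 19), (31, z, 32)}.
π[F, F2]: project onto (F, F2) → {(12, 15), (12, 31), (12, 32), (15, 31), (15, 32), (17, 19), (31, 32)}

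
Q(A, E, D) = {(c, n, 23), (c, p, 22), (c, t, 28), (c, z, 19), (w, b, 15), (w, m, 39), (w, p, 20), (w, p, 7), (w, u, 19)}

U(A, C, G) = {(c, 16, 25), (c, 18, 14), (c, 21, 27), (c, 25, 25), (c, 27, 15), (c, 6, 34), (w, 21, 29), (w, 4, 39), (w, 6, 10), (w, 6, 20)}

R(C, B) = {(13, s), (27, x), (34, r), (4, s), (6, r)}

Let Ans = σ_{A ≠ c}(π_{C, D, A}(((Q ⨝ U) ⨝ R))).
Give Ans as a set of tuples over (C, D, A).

{(4, 15, w), (4, 19, w), (4, 20, w), (4, 39, w), (4, 7, w), (6, 15, w), (6, 19, w), (6, 20, w), (6, 39, w), (6, 7, w)}

Q ⋈ U (natural join on A): {(c, n, 23, 16, 25), (c, n, 23, 18, 14), (c, n, 23, 21, 27), (c, n, 23, 25, 25), (c, n, 23, 27, 15), (c, n, 23, 6, 34), (c, p, 22, 16, 25), (c, p, 22, 18, 14), (c, p, 22, 21, 27), (c, p, 22, 25, 25), (c, p, 22, 27, 15), (c, p, 22, 6, 34), (c, t, 28, 16, 25), (c, t, 28, 18, 14), (c, t, 28, 21, 27), (c, t, 28, 25, 25), (c, t, 28, 27, 15), (c, t, 28, 6, 34), (c, z, 19, 16, 25), (c, z, 19, 18, 14), (c, z, 19, 21, 27), (c, z, 19, 25, 25), (c, z, 19, 27, 15), (c, z, 19, 6, 34), (w, b, 15, 21, 29), (w, b, 15, 4, 39), (w, b, 15, 6, 10), (w, b, 15, 6, 20), (w, m, 39, 21, 29), (w, m, 39, 4, 39), (w, m, 39, 6, 10), (w, m, 39, 6, 20), (w, p, 20, 21, 29), (w, p, 20, 4, 39), (w, p, 20, 6, 10), (w, p, 20, 6, 20), (w, p, 7, 21, 29), (w, p, 7, 4, 39), (w, p, 7, 6, 10), (w, p, 7, 6, 20), (w, u, 19, 21, 29), (w, u, 19, 4, 39), (w, u, 19, 6, 10), (w, u, 19, 6, 20)}
(Q ⨝ U) ⋈ R (natural join on C): {(c, n, 23, 27, 15, x), (c, n, 23, 6, 34, r), (c, p, 22, 27, 15, x), (c, p, 22, 6, 34, r), (c, t, 28, 27, 15, x), (c, t, 28, 6, 34, r), (c, z, 19, 27, 15, x), (c, z, 19, 6, 34, r), (w, b, 15, 4, 39, s), (w, b, 15, 6, 10, r), (w, b, 15, 6, 20, r), (w, m, 39, 4, 39, s), (w, m, 39, 6, 10, r), (w, m, 39, 6, 20, r), (w, p, 20, 4, 39, s), (w, p, 20, 6, 10, r), (w, p, 20, 6, 20, r), (w, p, 7, 4, 39, s), (w, p, 7, 6, 10, r), (w, p, 7, 6, 20, r), (w, u, 19, 4, 39, s), (w, u, 19, 6, 10, r), (w, u, 19, 6, 20, r)}
Keep only column(s) C, D, A (5 duplicate(s) eliminated): {(27, 19, c), (27, 22, c), (27, 23, c), (27, 28, c), (4, 15, w), (4, 19, w), (4, 20, w), (4, 39, w), (4, 7, w), (6, 15, w), (6, 19, c), (6, 19, w), (6, 20, w), (6, 22, c), (6, 23, c), (6, 28, c), (6, 39, w), (6, 7, w)}
σ[A ≠ c]: keep tuples satisfying A ≠ c → {(4, 15, w), (4, 19, w), (4, 20, w), (4, 39, w), (4, 7, w), (6, 15, w), (6, 19, w), (6, 20, w), (6, 39, w), (6, 7, w)}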